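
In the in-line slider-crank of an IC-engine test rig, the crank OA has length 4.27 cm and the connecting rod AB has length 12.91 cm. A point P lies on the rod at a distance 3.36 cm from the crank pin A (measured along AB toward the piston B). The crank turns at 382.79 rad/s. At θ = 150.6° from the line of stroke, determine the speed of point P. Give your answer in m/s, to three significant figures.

12.9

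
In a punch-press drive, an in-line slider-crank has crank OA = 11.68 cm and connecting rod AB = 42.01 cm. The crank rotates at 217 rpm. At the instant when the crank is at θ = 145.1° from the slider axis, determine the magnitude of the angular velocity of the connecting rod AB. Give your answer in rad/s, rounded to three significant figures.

5.25

ω = 22.72 rad/s (converted from 217 rpm).
The rod makes angle φ with the slider axis where L sinφ = r sinθ; differentiating, L cosφ·φ̇ = r ω cosθ.
L cosφ = √(L² − r² sin²θ) = 0.41475 m.
|ω_rod| = r ω |cosθ| / √(L² − r² sin²θ) = 0.1168·22.72·0.82015/0.41475 = 5.2485 rad/s.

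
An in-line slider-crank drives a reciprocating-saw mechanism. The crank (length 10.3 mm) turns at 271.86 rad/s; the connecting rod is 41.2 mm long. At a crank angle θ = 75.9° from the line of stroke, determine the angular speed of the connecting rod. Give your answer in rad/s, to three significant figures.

17.1

ω = 271.9 rad/s
The rod makes angle φ with the slider axis where L sinφ = r sinθ; differentiating, L cosφ·φ̇ = r ω cosθ.
L cosφ = √(L² − r² sin²θ) = 0.039971 m.
|ω_rod| = r ω |cosθ| / √(L² − r² sin²θ) = 0.0103·271.9·0.24362/0.039971 = 17.067 rad/s.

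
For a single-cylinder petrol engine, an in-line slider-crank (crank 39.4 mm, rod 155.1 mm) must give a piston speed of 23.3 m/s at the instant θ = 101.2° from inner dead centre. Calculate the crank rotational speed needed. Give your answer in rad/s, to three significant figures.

635

For an in-line slider-crank, |v_piston| = rω|sinθ|·[1 + r cosθ/√(L² − r² sin²θ)].
With r = 0.0394 m, L = 0.1551 m, θ = 101.2°: the bracketed kinematic factor |dx/dθ| = 0.03668 m.
ω = v/|dx/dθ| = 23.3/0.03668 = 635.22 rad/s.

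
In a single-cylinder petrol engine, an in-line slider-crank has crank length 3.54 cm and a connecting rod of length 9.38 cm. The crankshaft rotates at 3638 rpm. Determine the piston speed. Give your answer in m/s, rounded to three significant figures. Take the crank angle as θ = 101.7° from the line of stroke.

12.1

ω = 2π·3638/60 = 381 rad/s
For an in-line slider-crank, x = r cosθ + √(L² − r² sin²θ), so v = −rω sinθ·[1 + r cosθ/√(L² − r² sin²θ)].
With r = 0.0354 m, L = 0.0938 m, θ = 101.7°: √(L² − r² sin²θ) = 0.08716 m.
v = −0.0354·381·0.97922·[1 + 0.0354·-0.20279/0.08716] = -12.118 m/s.
|v| = 12.118 m/s.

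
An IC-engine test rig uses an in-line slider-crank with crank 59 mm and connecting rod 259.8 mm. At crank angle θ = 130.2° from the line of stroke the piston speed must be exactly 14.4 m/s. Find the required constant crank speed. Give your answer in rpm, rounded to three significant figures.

For an in-line slider-crank, |v_piston| = rω|sinθ|·[1 + r cosθ/√(L² − r² sin²θ)].
With r = 0.059 m, L = 0.2598 m, θ = 130.2°: the bracketed kinematic factor |dx/dθ| = 0.038357 m.
ω = v/|dx/dθ| = 14.4/0.038357 = 375.42 rad/s.
N = 60ω/(2π) = 3585 rpm.

3590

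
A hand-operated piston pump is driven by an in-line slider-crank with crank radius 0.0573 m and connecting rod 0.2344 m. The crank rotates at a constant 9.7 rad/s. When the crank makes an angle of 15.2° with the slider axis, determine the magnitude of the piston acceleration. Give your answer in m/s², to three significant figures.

6.35

ω = 9.7 rad/s
x(θ) = r cosθ + √(L² − r² sin²θ); with ω constant, a = ω²·d²x/dθ².
d²x/dθ² = −r cosθ − r²(cos2θ)/√u − r⁴ sin²2θ/(4u^{3/2}),  u = L² − r² sin²θ = 0.0547177 m².
Substituting r = 0.0573 m, L = 0.2344 m, θ = 15.2°: d²x/dθ² = -0.067456 m.
a = ω²·d²x/dθ² = (9.7)²·(-0.067456) = -6.3469 m/s²;  |a| = 6.3469 m/s².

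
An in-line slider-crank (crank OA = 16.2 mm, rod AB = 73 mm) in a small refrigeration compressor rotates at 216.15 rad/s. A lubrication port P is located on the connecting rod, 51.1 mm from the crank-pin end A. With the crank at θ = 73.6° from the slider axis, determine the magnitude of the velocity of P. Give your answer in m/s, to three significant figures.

ω = 216.2 rad/s.  Crank-pin speed |V_A| = rω = 3.5016 m/s, perpendicular to OA.
Rod angle: sinφ = −(r/L) sinθ ⇒ φ = -12.292°; ω_rod = −rω cosθ/√(L²−r²sin²θ) = -13.861 rad/s.
V_P = V_A + ω_rod × AP, with AP = 0.0511 m along the rod.
Components: V_Px = −rω sinθ − a·ω_rod·sinφ = -3.51 m/s;  V_Py = rω cosθ + a·ω_rod·cosφ = +0.2966 m/s.
|V_P| = √(V_Px² + V_Py²) = 3.5225 m/s.

3.52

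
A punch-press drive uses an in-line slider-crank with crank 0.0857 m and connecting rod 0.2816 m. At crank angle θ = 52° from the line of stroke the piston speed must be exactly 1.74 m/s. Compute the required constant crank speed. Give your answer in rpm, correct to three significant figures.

206

For an in-line slider-crank, |v_piston| = rω|sinθ|·[1 + r cosθ/√(L² − r² sin²θ)].
With r = 0.0857 m, L = 0.2816 m, θ = 52°: the bracketed kinematic factor |dx/dθ| = 0.080566 m.
ω = v/|dx/dθ| = 1.74/0.080566 = 21.597 rad/s.
N = 60ω/(2π) = 206.24 rpm.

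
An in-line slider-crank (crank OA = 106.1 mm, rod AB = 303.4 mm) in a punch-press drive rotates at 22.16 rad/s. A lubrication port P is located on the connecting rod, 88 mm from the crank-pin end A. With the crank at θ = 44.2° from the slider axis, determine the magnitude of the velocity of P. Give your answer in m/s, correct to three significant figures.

2.13

ω = 22.16 rad/s.  Crank-pin speed |V_A| = rω = 2.3512 m/s, perpendicular to OA.
Rod angle: sinφ = −(r/L) sinθ ⇒ φ = -14.111°; ω_rod = −rω cosθ/√(L²−r²sin²θ) = -5.7285 rad/s.
V_P = V_A + ω_rod × AP, with AP = 0.088 m along the rod.
Components: V_Px = −rω sinθ − a·ω_rod·sinφ = -1.7621 m/s;  V_Py = rω cosθ + a·ω_rod·cosφ = +1.1967 m/s.
|V_P| = √(V_Px² + V_Py²) = 2.13 m/s.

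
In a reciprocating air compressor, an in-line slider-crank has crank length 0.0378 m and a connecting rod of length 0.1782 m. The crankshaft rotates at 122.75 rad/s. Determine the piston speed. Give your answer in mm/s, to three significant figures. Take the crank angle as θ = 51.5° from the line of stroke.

4120

ω = 122.8 rad/s
For an in-line slider-crank, x = r cosθ + √(L² − r² sin²θ), so v = −rω sinθ·[1 + r cosθ/√(L² − r² sin²θ)].
With r = 0.0378 m, L = 0.1782 m, θ = 51.5°: √(L² − r² sin²θ) = 0.17573 m.
v = −0.0378·122.8·0.78261·[1 + 0.0378·0.62251/0.17573] = -4.1175 m/s.
|v| = 4.1175 m/s = 4117.5 mm/s.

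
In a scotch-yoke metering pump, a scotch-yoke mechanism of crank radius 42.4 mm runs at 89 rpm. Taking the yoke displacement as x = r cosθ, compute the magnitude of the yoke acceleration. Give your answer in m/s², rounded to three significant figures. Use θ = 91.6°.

ω = 9.32 rad/s (from 89 rpm).
x = r cosθ ⇒ ẍ = −rω² cosθ (ω constant).
|a| = rω²|cosθ| = 0.0424·(9.32)²·|cos 91.6°| = 0.10284 m/s².

0.103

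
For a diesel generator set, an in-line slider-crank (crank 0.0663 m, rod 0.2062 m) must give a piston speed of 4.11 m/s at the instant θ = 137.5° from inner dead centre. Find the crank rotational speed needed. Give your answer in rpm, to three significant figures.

1160

For an in-line slider-crank, |v_piston| = rω|sinθ|·[1 + r cosθ/√(L² − r² sin²θ)].
With r = 0.0663 m, L = 0.2062 m, θ = 137.5°: the bracketed kinematic factor |dx/dθ| = 0.033914 m.
ω = v/|dx/dθ| = 4.11/0.033914 = 121.19 rad/s.
N = 60ω/(2π) = 1157.3 rpm.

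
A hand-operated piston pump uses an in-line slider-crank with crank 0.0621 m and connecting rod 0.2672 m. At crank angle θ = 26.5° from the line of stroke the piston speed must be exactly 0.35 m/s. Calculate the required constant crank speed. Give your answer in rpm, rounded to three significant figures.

99.8

For an in-line slider-crank, |v_piston| = rω|sinθ|·[1 + r cosθ/√(L² − r² sin²θ)].
With r = 0.0621 m, L = 0.2672 m, θ = 26.5°: the bracketed kinematic factor |dx/dθ| = 0.033503 m.
ω = v/|dx/dθ| = 0.35/0.033503 = 10.447 rad/s.
N = 60ω/(2π) = 99.759 rpm.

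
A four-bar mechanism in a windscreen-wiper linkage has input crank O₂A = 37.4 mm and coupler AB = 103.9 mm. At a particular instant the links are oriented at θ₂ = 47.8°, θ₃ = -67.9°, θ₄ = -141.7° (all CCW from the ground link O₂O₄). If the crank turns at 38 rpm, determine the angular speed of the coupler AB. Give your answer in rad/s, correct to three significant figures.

0.246

ω₂ = 3.979 rad/s (from 38 rpm).
Differentiating the loop-closure r₂e^{iθ₂}+r₃e^{iθ₃}=r₁+r₄e^{iθ₄} gives r₂ω₂e^{iθ₂}+r₃ω₃e^{iθ₃}=r₄ω₄e^{iθ₄}.
Eliminating the other unknown: ω₃ = r₂ω₂ sin(θ₄−θ₂) / [r₃ sin(θ₃−θ₄)].
Numerator sine = +0.16505; denominator sine = +0.96029.
Result = 0.0374·3.979·(+0.16505) / (0.1039·(+0.96029)) = +0.24619 rad/s; magnitude 0.24619 rad/s.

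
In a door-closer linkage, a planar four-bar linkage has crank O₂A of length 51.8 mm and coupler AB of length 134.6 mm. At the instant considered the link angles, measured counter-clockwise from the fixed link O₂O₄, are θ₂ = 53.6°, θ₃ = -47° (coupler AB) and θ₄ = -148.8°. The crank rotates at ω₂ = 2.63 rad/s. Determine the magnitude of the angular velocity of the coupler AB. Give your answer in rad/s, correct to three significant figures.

0.394

ω₂ = 2.63 rad/s
Differentiating the loop-closure r₂e^{iθ₂}+r₃e^{iθ₃}=r₁+r₄e^{iθ₄} gives r₂ω₂e^{iθ₂}+r₃ω₃e^{iθ₃}=r₄ω₄e^{iθ₄}.
Eliminating the other unknown: ω₃ = r₂ω₂ sin(θ₄−θ₂) / [r₃ sin(θ₃−θ₄)].
Numerator sine = +0.38107; denominator sine = +0.97887.
Result = 0.0518·2.63·(+0.38107) / (0.1346·(+0.97887)) = +0.39402 rad/s; magnitude 0.39402 rad/s.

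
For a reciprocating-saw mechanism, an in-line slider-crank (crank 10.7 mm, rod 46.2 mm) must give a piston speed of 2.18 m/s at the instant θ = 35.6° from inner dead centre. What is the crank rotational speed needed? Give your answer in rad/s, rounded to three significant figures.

294

For an in-line slider-crank, |v_piston| = rω|sinθ|·[1 + r cosθ/√(L² − r² sin²θ)].
With r = 0.0107 m, L = 0.0462 m, θ = 35.6°: the bracketed kinematic factor |dx/dθ| = 0.0074125 m.
ω = v/|dx/dθ| = 2.18/0.0074125 = 294.1 rad/s.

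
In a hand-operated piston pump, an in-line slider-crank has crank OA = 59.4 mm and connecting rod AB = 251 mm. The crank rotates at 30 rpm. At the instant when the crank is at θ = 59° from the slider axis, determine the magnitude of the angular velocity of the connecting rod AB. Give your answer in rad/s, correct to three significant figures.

0.391

ω = 3.142 rad/s (converted from 30 rpm).
The rod makes angle φ with the slider axis where L sinφ = r sinθ; differentiating, L cosφ·φ̇ = r ω cosθ.
L cosφ = √(L² − r² sin²θ) = 0.24578 m.
|ω_rod| = r ω |cosθ| / √(L² − r² sin²θ) = 0.0594·3.142·0.51504/0.24578 = 0.39104 rad/s.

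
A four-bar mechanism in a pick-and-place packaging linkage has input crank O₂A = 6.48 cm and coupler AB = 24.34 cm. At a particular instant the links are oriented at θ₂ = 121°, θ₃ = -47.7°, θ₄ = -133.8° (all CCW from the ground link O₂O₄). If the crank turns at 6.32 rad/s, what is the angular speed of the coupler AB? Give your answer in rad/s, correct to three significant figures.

1.63

ω₂ = 6.32 rad/s
Differentiating the loop-closure r₂e^{iθ₂}+r₃e^{iθ₃}=r₁+r₄e^{iθ₄} gives r₂ω₂e^{iθ₂}+r₃ω₃e^{iθ₃}=r₄ω₄e^{iθ₄}.
Eliminating the other unknown: ω₃ = r₂ω₂ sin(θ₄−θ₂) / [r₃ sin(θ₃−θ₄)].
Numerator sine = +0.96502; denominator sine = +0.99768.
Result = 0.0648·6.32·(+0.96502) / (0.2434·(+0.99768)) = +1.6275 rad/s; magnitude 1.6275 rad/s.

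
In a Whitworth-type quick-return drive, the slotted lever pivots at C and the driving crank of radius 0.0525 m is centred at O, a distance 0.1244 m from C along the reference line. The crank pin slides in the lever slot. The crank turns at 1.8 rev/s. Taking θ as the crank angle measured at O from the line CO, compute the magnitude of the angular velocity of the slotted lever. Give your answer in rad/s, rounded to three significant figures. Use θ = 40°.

3.11

ω = 11.31 rad/s (from 1.8 rev/s).
Crank pin A relative to C: A = (d + r cosθ, r sinθ); lever angle φ = atan2(r sinθ, d + r cosθ).
Differentiating tanφ: φ̇ = rω(d cosθ + r)/(d² + r² + 2dr cosθ).
d² + r² + 2dr cosθ = |CA|² = 0.0282377 m²;  d cosθ + r = +0.1478 m.
|ω_lever| = |0.0525·11.31·+0.1478| / 0.0282377 = 3.1077 rad/s.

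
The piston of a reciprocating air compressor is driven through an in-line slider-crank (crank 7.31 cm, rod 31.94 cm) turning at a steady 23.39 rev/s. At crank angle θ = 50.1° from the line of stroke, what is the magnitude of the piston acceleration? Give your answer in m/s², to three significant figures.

953

ω = 2π·23.4 = 147 rad/s
x(θ) = r cosθ + √(L² − r² sin²θ); with ω constant, a = ω²·d²x/dθ².
d²x/dθ² = −r cosθ − r²(cos2θ)/√u − r⁴ sin²2θ/(4u^{3/2}),  u = L² − r² sin²θ = 0.0988714 m².
Substituting r = 0.0731 m, L = 0.3194 m, θ = 50.1°: d²x/dθ² = -0.044103 m.
a = ω²·d²x/dθ² = (147)²·(-0.044103) = -952.55 m/s²;  |a| = 952.55 m/s².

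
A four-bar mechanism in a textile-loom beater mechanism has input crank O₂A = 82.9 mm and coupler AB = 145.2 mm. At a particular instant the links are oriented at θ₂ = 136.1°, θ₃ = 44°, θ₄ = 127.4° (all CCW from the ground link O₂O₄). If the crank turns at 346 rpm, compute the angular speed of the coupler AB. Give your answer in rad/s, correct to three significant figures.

ω₂ = 36.23 rad/s (from 346 rpm).
Differentiating the loop-closure r₂e^{iθ₂}+r₃e^{iθ₃}=r₁+r₄e^{iθ₄} gives r₂ω₂e^{iθ₂}+r₃ω₃e^{iθ₃}=r₄ω₄e^{iθ₄}.
Eliminating the other unknown: ω₃ = r₂ω₂ sin(θ₄−θ₂) / [r₃ sin(θ₃−θ₄)].
Numerator sine = -0.15126; denominator sine = -0.99337.
Result = 0.0829·36.23·(-0.15126) / (0.1452·(-0.99337)) = +3.15 rad/s; magnitude 3.15 rad/s.

3.15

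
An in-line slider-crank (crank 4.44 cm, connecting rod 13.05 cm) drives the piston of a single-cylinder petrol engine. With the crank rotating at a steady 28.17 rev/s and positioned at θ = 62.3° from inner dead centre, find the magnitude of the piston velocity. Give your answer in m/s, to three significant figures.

ω = 2π·28.2 = 177 rad/s
For an in-line slider-crank, x = r cosθ + √(L² − r² sin²θ), so v = −rω sinθ·[1 + r cosθ/√(L² − r² sin²θ)].
With r = 0.0444 m, L = 0.1305 m, θ = 62.3°: √(L² − r² sin²θ) = 0.12444 m.
v = −0.0444·177·0.88539·[1 + 0.0444·0.46484/0.12444] = -8.1121 m/s.
|v| = 8.1121 m/s.

8.11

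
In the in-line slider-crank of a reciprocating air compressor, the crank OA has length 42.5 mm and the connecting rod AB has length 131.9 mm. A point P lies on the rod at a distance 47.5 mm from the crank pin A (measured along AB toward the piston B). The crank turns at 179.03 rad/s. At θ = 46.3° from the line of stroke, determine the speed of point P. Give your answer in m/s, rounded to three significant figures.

6.84

ω = 179 rad/s.  Crank-pin speed |V_A| = rω = 7.6088 m/s, perpendicular to OA.
Rod angle: sinφ = −(r/L) sinθ ⇒ φ = -13.471°; ω_rod = −rω cosθ/√(L²−r²sin²θ) = -40.982 rad/s.
V_P = V_A + ω_rod × AP, with AP = 0.0475 m along the rod.
Components: V_Px = −rω sinθ − a·ω_rod·sinφ = -5.9544 m/s;  V_Py = rω cosθ + a·ω_rod·cosφ = +3.3637 m/s.
|V_P| = √(V_Px² + V_Py²) = 6.8388 m/s.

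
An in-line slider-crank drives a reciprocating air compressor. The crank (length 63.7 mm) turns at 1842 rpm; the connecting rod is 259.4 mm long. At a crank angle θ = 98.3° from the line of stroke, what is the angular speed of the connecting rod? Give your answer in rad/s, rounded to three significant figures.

7.05

ω = 192.9 rad/s (converted from 1842 rpm).
The rod makes angle φ with the slider axis where L sinφ = r sinθ; differentiating, L cosφ·φ̇ = r ω cosθ.
L cosφ = √(L² − r² sin²θ) = 0.25163 m.
|ω_rod| = r ω |cosθ| / √(L² − r² sin²θ) = 0.0637·192.9·0.14436/0.25163 = 7.0492 rad/s.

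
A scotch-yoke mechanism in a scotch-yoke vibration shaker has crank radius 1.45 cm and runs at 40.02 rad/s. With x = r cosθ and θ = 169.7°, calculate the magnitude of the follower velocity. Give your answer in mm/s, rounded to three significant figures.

104

ω = 40.02 rad/s
x = r cosθ ⇒ ẋ = −rω sinθ.
|v| = rω|sinθ| = 0.0145·40.02·|sin 169.7°| = 0.10376 m/s = 103.76 mm/s.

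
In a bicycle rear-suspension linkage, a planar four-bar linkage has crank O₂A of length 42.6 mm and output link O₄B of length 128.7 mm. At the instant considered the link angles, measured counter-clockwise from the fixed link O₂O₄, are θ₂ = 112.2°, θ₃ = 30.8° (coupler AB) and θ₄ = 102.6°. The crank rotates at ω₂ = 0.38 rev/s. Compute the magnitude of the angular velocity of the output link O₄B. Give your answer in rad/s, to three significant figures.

ω₂ = 2.388 rad/s (from 0.38 rev/s).
Differentiating the loop-closure r₂e^{iθ₂}+r₃e^{iθ₃}=r₁+r₄e^{iθ₄} gives r₂ω₂e^{iθ₂}+r₃ω₃e^{iθ₃}=r₄ω₄e^{iθ₄}.
Eliminating the other unknown: ω₄ = r₂ω₂ sin(θ₂−θ₃) / [r₄ sin(θ₄−θ₃)].
Numerator sine = +0.98876; denominator sine = +0.94997.
Result = 0.0426·2.388·(+0.98876) / (0.1287·(+0.94997)) = +0.82257 rad/s; magnitude 0.82257 rad/s.

0.823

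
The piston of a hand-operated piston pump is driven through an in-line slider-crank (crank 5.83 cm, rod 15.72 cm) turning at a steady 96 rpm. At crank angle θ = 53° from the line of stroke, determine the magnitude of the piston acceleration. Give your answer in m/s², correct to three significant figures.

ω = 2π·96/60 = 10.05 rad/s
x(θ) = r cosθ + √(L² − r² sin²θ); with ω constant, a = ω²·d²x/dθ².
d²x/dθ² = −r cosθ − r²(cos2θ)/√u − r⁴ sin²2θ/(4u^{3/2}),  u = L² − r² sin²θ = 0.022544 m².
Substituting r = 0.0583 m, L = 0.1572 m, θ = 53°: d²x/dθ² = -0.029635 m.
a = ω²·d²x/dθ² = (10.05)²·(-0.029635) = -2.995 m/s²;  |a| = 2.995 m/s².

3.00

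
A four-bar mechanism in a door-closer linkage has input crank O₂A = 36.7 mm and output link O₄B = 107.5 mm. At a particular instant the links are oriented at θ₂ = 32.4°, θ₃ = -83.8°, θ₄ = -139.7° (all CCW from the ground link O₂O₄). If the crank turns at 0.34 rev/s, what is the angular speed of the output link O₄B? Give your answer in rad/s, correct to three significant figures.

ω₂ = 2.136 rad/s (from 0.34 rev/s).
Differentiating the loop-closure r₂e^{iθ₂}+r₃e^{iθ₃}=r₁+r₄e^{iθ₄} gives r₂ω₂e^{iθ₂}+r₃ω₃e^{iθ₃}=r₄ω₄e^{iθ₄}.
Eliminating the other unknown: ω₄ = r₂ω₂ sin(θ₂−θ₃) / [r₄ sin(θ₄−θ₃)].
Numerator sine = +0.89726; denominator sine = -0.82806.
Result = 0.0367·2.136·(+0.89726) / (0.1075·(-0.82806)) = -0.79026 rad/s; magnitude 0.79026 rad/s.

0.790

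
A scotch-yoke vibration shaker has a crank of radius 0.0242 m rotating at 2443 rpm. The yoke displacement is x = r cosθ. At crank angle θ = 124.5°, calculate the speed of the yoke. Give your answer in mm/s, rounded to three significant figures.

ω = 255.8 rad/s (from 2443 rpm).
x = r cosθ ⇒ ẋ = −rω sinθ.
|v| = rω|sinθ| = 0.0242·255.8·|sin 124.5°| = 5.1022 m/s = 5102.2 mm/s.

5100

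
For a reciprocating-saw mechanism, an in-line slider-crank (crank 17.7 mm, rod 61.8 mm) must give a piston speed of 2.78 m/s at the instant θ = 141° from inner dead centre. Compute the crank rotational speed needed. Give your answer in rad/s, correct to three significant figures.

323

For an in-line slider-crank, |v_piston| = rω|sinθ|·[1 + r cosθ/√(L² − r² sin²θ)].
With r = 0.0177 m, L = 0.0618 m, θ = 141°: the bracketed kinematic factor |dx/dθ| = 0.0086184 m.
ω = v/|dx/dθ| = 2.78/0.0086184 = 322.57 rad/s.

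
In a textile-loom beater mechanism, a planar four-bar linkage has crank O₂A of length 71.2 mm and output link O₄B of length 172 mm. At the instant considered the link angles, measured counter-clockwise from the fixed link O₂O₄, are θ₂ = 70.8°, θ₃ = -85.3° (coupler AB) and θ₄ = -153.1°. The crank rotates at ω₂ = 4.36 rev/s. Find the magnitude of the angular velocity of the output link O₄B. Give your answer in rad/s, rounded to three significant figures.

4.96

ω₂ = 27.39 rad/s (from 4.36 rev/s).
Differentiating the loop-closure r₂e^{iθ₂}+r₃e^{iθ₃}=r₁+r₄e^{iθ₄} gives r₂ω₂e^{iθ₂}+r₃ω₃e^{iθ₃}=r₄ω₄e^{iθ₄}.
Eliminating the other unknown: ω₄ = r₂ω₂ sin(θ₂−θ₃) / [r₄ sin(θ₄−θ₃)].
Numerator sine = +0.40514; denominator sine = -0.92587.
Result = 0.0712·27.39·(+0.40514) / (0.172·(-0.92587)) = -4.9622 rad/s; magnitude 4.9622 rad/s.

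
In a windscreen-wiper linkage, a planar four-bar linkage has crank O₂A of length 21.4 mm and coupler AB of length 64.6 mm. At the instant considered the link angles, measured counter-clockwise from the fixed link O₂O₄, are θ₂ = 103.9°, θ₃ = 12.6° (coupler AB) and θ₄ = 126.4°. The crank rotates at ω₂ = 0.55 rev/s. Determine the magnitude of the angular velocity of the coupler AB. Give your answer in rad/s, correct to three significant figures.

ω₂ = 3.456 rad/s (from 0.55 rev/s).
Differentiating the loop-closure r₂e^{iθ₂}+r₃e^{iθ₃}=r₁+r₄e^{iθ₄} gives r₂ω₂e^{iθ₂}+r₃ω₃e^{iθ₃}=r₄ω₄e^{iθ₄}.
Eliminating the other unknown: ω₃ = r₂ω₂ sin(θ₄−θ₂) / [r₃ sin(θ₃−θ₄)].
Numerator sine = +0.38268; denominator sine = -0.91496.
Result = 0.0214·3.456·(+0.38268) / (0.0646·(-0.91496)) = -0.47881 rad/s; magnitude 0.47881 rad/s.

0.479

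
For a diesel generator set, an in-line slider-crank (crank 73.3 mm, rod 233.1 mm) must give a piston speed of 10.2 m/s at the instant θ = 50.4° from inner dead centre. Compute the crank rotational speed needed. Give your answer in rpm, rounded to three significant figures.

1430

For an in-line slider-crank, |v_piston| = rω|sinθ|·[1 + r cosθ/√(L² − r² sin²θ)].
With r = 0.0733 m, L = 0.2331 m, θ = 50.4°: the bracketed kinematic factor |dx/dθ| = 0.068147 m.
ω = v/|dx/dθ| = 10.2/0.068147 = 149.68 rad/s.
N = 60ω/(2π) = 1429.3 rpm.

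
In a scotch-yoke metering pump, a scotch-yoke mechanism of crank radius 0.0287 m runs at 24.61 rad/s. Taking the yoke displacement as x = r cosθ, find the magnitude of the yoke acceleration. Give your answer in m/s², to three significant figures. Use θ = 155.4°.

15.8

ω = 24.61 rad/s
x = r cosθ ⇒ ẍ = −rω² cosθ (ω constant).
|a| = rω²|cosθ| = 0.0287·(24.61)²·|cos 155.4°| = 15.805 m/s².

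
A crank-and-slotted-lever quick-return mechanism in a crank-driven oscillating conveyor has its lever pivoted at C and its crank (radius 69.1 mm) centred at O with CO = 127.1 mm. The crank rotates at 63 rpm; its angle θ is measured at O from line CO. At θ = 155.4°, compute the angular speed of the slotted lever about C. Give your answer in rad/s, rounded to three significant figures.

4.27

ω = 6.597 rad/s (from 63 rpm).
Crank pin A relative to C: A = (d + r cosθ, r sinθ); lever angle φ = atan2(r sinθ, d + r cosθ).
Differentiating tanφ: φ̇ = rω(d cosθ + r)/(d² + r² + 2dr cosθ).
d² + r² + 2dr cosθ = |CA|² = 0.00495829 m²;  d cosθ + r = -0.046464 m.
|ω_lever| = |0.0691·6.597·-0.046464| / 0.00495829 = 4.272 rad/s.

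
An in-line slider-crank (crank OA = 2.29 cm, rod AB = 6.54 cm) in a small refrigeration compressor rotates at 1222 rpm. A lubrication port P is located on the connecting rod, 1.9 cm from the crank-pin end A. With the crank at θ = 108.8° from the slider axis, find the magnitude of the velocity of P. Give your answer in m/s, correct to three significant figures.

2.76

ω = 128 rad/s.  Crank-pin speed |V_A| = rω = 2.9305 m/s, perpendicular to OA.
Rod angle: sinφ = −(r/L) sinθ ⇒ φ = -19.358°; ω_rod = −rω cosθ/√(L²−r²sin²θ) = +15.305 rad/s.
V_P = V_A + ω_rod × AP, with AP = 0.019 m along the rod.
Components: V_Px = −rω sinθ − a·ω_rod·sinφ = -2.6777 m/s;  V_Py = rω cosθ + a·ω_rod·cosφ = -0.67002 m/s.
|V_P| = √(V_Px² + V_Py²) = 2.7603 m/s.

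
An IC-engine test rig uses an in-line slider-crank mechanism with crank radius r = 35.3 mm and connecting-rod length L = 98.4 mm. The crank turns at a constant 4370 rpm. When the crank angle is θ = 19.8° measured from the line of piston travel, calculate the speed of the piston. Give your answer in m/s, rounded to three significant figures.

7.33

ω = 2π·4370/60 = 457.6 rad/s
For an in-line slider-crank, x = r cosθ + √(L² − r² sin²θ), so v = −rω sinθ·[1 + r cosθ/√(L² − r² sin²θ)].
With r = 0.0353 m, L = 0.0984 m, θ = 19.8°: √(L² − r² sin²θ) = 0.097671 m.
v = −0.0353·457.6·0.33874·[1 + 0.0353·0.94088/0.097671] = -7.3328 m/s.
|v| = 7.3328 m/s.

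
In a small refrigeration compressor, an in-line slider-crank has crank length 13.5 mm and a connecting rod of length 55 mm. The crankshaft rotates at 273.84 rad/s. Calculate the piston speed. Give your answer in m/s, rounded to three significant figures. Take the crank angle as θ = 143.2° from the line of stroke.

ω = 273.8 rad/s
For an in-line slider-crank, x = r cosθ + √(L² − r² sin²θ), so v = −rω sinθ·[1 + r cosθ/√(L² − r² sin²θ)].
With r = 0.0135 m, L = 0.055 m, θ = 143.2°: √(L² − r² sin²θ) = 0.054402 m.
v = −0.0135·273.8·0.59902·[1 + 0.0135·-0.80073/0.054402] = -1.7745 m/s.
|v| = 1.7745 m/s.

1.77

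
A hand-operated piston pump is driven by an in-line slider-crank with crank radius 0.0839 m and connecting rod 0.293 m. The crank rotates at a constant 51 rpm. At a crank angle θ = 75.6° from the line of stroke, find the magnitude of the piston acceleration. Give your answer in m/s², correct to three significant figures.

0.0262

ω = 2π·51/60 = 5.341 rad/s
x(θ) = r cosθ + √(L² − r² sin²θ); with ω constant, a = ω²·d²x/dθ².
d²x/dθ² = −r cosθ − r²(cos2θ)/√u − r⁴ sin²2θ/(4u^{3/2}),  u = L² − r² sin²θ = 0.0792451 m².
Substituting r = 0.0839 m, L = 0.293 m, θ = 75.6°: d²x/dθ² = +0.00091863 m.
a = ω²·d²x/dθ² = (5.341)²·(+0.00091863) = +0.026202 m/s²;  |a| = 0.026202 m/s².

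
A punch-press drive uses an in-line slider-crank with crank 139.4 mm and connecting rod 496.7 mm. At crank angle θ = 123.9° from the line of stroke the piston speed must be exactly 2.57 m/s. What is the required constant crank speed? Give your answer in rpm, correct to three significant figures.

253

For an in-line slider-crank, |v_piston| = rω|sinθ|·[1 + r cosθ/√(L² − r² sin²θ)].
With r = 0.1394 m, L = 0.4967 m, θ = 123.9°: the bracketed kinematic factor |dx/dθ| = 0.09708 m.
ω = v/|dx/dθ| = 2.57/0.09708 = 26.473 rad/s.
N = 60ω/(2π) = 252.8 rpm.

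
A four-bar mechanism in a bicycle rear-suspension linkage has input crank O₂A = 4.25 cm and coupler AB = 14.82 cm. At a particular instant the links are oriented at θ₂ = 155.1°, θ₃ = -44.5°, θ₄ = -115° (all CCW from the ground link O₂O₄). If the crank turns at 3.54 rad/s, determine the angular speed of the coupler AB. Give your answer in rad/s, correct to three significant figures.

ω₂ = 3.54 rad/s
Differentiating the loop-closure r₂e^{iθ₂}+r₃e^{iθ₃}=r₁+r₄e^{iθ₄} gives r₂ω₂e^{iθ₂}+r₃ω₃e^{iθ₃}=r₄ω₄e^{iθ₄}.
Eliminating the other unknown: ω₃ = r₂ω₂ sin(θ₄−θ₂) / [r₃ sin(θ₃−θ₄)].
Numerator sine = +1.00000; denominator sine = +0.94264.
Result = 0.0425·3.54·(+1.00000) / (0.1482·(+0.94264)) = +1.077 rad/s; magnitude 1.077 rad/s.

1.08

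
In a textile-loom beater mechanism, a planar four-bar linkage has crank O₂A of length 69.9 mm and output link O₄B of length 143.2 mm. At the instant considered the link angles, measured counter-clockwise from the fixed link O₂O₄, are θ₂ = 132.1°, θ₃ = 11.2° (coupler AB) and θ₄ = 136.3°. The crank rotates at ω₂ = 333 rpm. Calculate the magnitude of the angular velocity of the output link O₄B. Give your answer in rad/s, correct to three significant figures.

17.9

ω₂ = 34.87 rad/s (from 333 rpm).
Differentiating the loop-closure r₂e^{iθ₂}+r₃e^{iθ₃}=r₁+r₄e^{iθ₄} gives r₂ω₂e^{iθ₂}+r₃ω₃e^{iθ₃}=r₄ω₄e^{iθ₄}.
Eliminating the other unknown: ω₄ = r₂ω₂ sin(θ₂−θ₃) / [r₄ sin(θ₄−θ₃)].
Numerator sine = +0.85806; denominator sine = +0.81815.
Result = 0.0699·34.87·(+0.85806) / (0.1432·(+0.81815)) = +17.852 rad/s; magnitude 17.852 rad/s.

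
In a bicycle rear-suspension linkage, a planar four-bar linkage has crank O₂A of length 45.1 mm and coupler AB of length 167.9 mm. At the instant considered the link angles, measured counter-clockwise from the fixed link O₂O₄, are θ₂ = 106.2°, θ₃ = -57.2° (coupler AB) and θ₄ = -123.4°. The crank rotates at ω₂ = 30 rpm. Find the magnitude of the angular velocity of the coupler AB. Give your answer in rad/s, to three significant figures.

ω₂ = 3.142 rad/s (from 30 rpm).
Differentiating the loop-closure r₂e^{iθ₂}+r₃e^{iθ₃}=r₁+r₄e^{iθ₄} gives r₂ω₂e^{iθ₂}+r₃ω₃e^{iθ₃}=r₄ω₄e^{iθ₄}.
Eliminating the other unknown: ω₃ = r₂ω₂ sin(θ₄−θ₂) / [r₃ sin(θ₃−θ₄)].
Numerator sine = +0.76154; denominator sine = +0.91496.
Result = 0.0451·3.142·(+0.76154) / (0.1679·(+0.91496)) = +0.70237 rad/s; magnitude 0.70237 rad/s.

0.702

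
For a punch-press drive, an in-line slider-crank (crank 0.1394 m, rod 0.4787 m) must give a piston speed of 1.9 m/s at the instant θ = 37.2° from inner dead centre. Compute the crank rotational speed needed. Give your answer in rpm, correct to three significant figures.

174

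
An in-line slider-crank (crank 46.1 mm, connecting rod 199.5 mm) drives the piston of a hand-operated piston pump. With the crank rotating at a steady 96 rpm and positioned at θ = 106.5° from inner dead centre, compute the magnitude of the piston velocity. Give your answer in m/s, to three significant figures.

0.414

ω = 2π·96/60 = 10.05 rad/s
For an in-line slider-crank, x = r cosθ + √(L² − r² sin²θ), so v = −rω sinθ·[1 + r cosθ/√(L² − r² sin²θ)].
With r = 0.0461 m, L = 0.1995 m, θ = 106.5°: √(L² − r² sin²θ) = 0.19454 m.
v = −0.0461·10.05·0.95882·[1 + 0.0461·-0.28402/0.19454] = -0.41446 m/s.
|v| = 0.41446 m/s.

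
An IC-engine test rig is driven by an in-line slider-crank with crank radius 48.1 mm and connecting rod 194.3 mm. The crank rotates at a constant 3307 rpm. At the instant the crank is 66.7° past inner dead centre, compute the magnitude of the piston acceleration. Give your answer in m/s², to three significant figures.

ω = 2π·3307/60 = 346.3 rad/s
x(θ) = r cosθ + √(L² − r² sin²θ); with ω constant, a = ω²·d²x/dθ².
d²x/dθ² = −r cosθ − r²(cos2θ)/√u − r⁴ sin²2θ/(4u^{3/2}),  u = L² − r² sin²θ = 0.0358009 m².
Substituting r = 0.0481 m, L = 0.1943 m, θ = 66.7°: d²x/dθ² = -0.010729 m.
a = ω²·d²x/dθ² = (346.3)²·(-0.010729) = -1286.7 m/s²;  |a| = 1286.7 m/s².

1290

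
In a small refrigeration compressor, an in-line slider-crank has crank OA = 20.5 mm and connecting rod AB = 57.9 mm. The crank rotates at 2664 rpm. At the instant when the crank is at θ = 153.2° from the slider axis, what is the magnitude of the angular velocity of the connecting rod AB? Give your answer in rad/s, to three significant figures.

ω = 279 rad/s (converted from 2664 rpm).
The rod makes angle φ with the slider axis where L sinφ = r sinθ; differentiating, L cosφ·φ̇ = r ω cosθ.
L cosφ = √(L² − r² sin²θ) = 0.057157 m.
|ω_rod| = r ω |cosθ| / √(L² − r² sin²θ) = 0.0205·279·0.89259/0.057157 = 89.309 rad/s.

89.3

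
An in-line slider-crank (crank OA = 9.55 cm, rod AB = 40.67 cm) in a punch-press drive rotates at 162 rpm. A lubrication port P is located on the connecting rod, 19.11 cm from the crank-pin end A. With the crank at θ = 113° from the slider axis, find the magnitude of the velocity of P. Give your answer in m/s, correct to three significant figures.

1.46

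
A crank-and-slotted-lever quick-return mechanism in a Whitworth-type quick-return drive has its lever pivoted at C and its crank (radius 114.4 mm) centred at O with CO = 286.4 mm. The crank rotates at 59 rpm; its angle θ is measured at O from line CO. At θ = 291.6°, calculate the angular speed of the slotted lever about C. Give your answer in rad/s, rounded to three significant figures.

1.30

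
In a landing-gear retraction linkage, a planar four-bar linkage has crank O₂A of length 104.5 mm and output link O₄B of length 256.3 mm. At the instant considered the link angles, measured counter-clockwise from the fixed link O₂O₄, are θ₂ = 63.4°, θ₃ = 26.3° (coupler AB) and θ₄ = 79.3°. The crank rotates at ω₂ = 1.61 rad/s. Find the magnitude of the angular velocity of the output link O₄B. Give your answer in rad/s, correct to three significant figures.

ω₂ = 1.61 rad/s
Differentiating the loop-closure r₂e^{iθ₂}+r₃e^{iθ₃}=r₁+r₄e^{iθ₄} gives r₂ω₂e^{iθ₂}+r₃ω₃e^{iθ₃}=r₄ω₄e^{iθ₄}.
Eliminating the other unknown: ω₄ = r₂ω₂ sin(θ₂−θ₃) / [r₄ sin(θ₄−θ₃)].
Numerator sine = +0.60321; denominator sine = +0.79864.
Result = 0.1045·1.61·(+0.60321) / (0.2563·(+0.79864)) = +0.49581 rad/s; magnitude 0.49581 rad/s.

0.496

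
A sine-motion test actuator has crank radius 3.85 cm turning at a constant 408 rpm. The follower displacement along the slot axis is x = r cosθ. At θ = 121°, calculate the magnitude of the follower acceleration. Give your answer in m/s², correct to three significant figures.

ω = 42.73 rad/s (from 408 rpm).
x = r cosθ ⇒ ẍ = −rω² cosθ (ω constant).
|a| = rω²|cosθ| = 0.0385·(42.73)²·|cos 121°| = 36.197 m/s².

36.2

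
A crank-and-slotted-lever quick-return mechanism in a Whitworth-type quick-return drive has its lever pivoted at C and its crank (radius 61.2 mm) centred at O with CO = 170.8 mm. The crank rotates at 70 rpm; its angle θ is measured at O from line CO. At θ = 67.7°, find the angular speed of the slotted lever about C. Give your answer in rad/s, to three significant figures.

ω = 7.33 rad/s (from 70 rpm).
Crank pin A relative to C: A = (d + r cosθ, r sinθ); lever angle φ = atan2(r sinθ, d + r cosθ).
Differentiating tanφ: φ̇ = rω(d cosθ + r)/(d² + r² + 2dr cosθ).
d² + r² + 2dr cosθ = |CA|² = 0.040851 m²;  d cosθ + r = +0.12601 m.
|ω_lever| = |0.0612·7.33·+0.12601| / 0.040851 = 1.3838 rad/s.

1.38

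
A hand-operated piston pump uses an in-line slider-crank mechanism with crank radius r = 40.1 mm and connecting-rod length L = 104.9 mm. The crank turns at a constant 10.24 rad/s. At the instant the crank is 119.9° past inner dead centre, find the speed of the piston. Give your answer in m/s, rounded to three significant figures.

0.284

ω = 10.24 rad/s
For an in-line slider-crank, x = r cosθ + √(L² − r² sin²θ), so v = −rω sinθ·[1 + r cosθ/√(L² − r² sin²θ)].
With r = 0.0401 m, L = 0.1049 m, θ = 119.9°: √(L² − r² sin²θ) = 0.098973 m.
v = −0.0401·10.24·0.86690·[1 + 0.0401·-0.49849/0.098973] = -0.28407 m/s.
|v| = 0.28407 m/s.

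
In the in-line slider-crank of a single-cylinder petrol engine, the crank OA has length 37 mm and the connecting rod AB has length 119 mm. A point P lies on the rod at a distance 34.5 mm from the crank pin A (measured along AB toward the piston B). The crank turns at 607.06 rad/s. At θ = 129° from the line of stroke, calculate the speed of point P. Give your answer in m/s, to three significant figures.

19.3

ω = 607.1 rad/s.  Crank-pin speed |V_A| = rω = 22.461 m/s, perpendicular to OA.
Rod angle: sinφ = −(r/L) sinθ ⇒ φ = -13.983°; ω_rod = −rω cosθ/√(L²−r²sin²θ) = +122.41 rad/s.
V_P = V_A + ω_rod × AP, with AP = 0.0345 m along the rod.
Components: V_Px = −rω sinθ − a·ω_rod·sinφ = -16.435 m/s;  V_Py = rω cosθ + a·ω_rod·cosφ = -10.037 m/s.
|V_P| = √(V_Px² + V_Py²) = 19.258 m/s.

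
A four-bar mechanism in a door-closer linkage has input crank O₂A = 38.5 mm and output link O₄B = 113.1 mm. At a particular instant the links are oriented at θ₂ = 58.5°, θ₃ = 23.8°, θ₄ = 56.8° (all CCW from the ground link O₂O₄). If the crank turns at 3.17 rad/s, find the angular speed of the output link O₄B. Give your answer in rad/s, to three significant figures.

ω₂ = 3.17 rad/s
Differentiating the loop-closure r₂e^{iθ₂}+r₃e^{iθ₃}=r₁+r₄e^{iθ₄} gives r₂ω₂e^{iθ₂}+r₃ω₃e^{iθ₃}=r₄ω₄e^{iθ₄}.
Eliminating the other unknown: ω₄ = r₂ω₂ sin(θ₂−θ₃) / [r₄ sin(θ₄−θ₃)].
Numerator sine = +0.56928; denominator sine = +0.54464.
Result = 0.0385·3.17·(+0.56928) / (0.1131·(+0.54464)) = +1.1279 rad/s; magnitude 1.1279 rad/s.

1.13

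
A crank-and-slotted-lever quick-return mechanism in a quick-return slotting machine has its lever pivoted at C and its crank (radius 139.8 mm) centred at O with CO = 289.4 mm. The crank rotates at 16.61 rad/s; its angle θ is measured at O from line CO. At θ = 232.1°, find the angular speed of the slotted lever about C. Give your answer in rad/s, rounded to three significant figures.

1.65

ω = 16.61 rad/s
Crank pin A relative to C: A = (d + r cosθ, r sinθ); lever angle φ = atan2(r sinθ, d + r cosθ).
Differentiating tanφ: φ̇ = rω(d cosθ + r)/(d² + r² + 2dr cosθ).
d² + r² + 2dr cosθ = |CA|² = 0.0535908 m²;  d cosθ + r = -0.037974 m.
|ω_lever| = |0.1398·16.61·-0.037974| / 0.0535908 = 1.6454 rad/s.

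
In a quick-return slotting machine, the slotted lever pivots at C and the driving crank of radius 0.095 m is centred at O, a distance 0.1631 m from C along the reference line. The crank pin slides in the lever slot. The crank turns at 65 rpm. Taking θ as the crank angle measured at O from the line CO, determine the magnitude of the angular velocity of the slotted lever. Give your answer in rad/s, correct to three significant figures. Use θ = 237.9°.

ω = 6.807 rad/s (from 65 rpm).
Crank pin A relative to C: A = (d + r cosθ, r sinθ); lever angle φ = atan2(r sinθ, d + r cosθ).
Differentiating tanφ: φ̇ = rω(d cosθ + r)/(d² + r² + 2dr cosθ).
d² + r² + 2dr cosθ = |CA|² = 0.0191591 m²;  d cosθ + r = +0.0083289 m.
|ω_lever| = |0.095·6.807·+0.0083289| / 0.0191591 = 0.28111 rad/s.

0.281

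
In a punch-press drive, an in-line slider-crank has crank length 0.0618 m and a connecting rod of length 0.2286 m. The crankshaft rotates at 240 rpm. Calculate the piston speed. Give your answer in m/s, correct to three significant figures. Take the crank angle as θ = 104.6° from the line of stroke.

ω = 2π·240/60 = 25.13 rad/s
For an in-line slider-crank, x = r cosθ + √(L² − r² sin²θ), so v = −rω sinθ·[1 + r cosθ/√(L² − r² sin²θ)].
With r = 0.0618 m, L = 0.2286 m, θ = 104.6°: √(L² − r² sin²θ) = 0.22064 m.
v = −0.0618·25.13·0.96771·[1 + 0.0618·-0.25207/0.22064] = -1.3969 m/s.
|v| = 1.3969 m/s.

1.40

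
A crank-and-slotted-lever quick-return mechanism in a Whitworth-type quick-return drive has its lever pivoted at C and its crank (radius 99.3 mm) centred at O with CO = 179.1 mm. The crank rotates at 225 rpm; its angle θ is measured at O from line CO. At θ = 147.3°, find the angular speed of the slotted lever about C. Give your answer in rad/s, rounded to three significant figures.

10.0

ω = 23.56 rad/s (from 225 rpm).
Crank pin A relative to C: A = (d + r cosθ, r sinθ); lever angle φ = atan2(r sinθ, d + r cosθ).
Differentiating tanφ: φ̇ = rω(d cosθ + r)/(d² + r² + 2dr cosθ).
d² + r² + 2dr cosθ = |CA|² = 0.0120054 m²;  d cosθ + r = -0.051415 m.
|ω_lever| = |0.0993·23.56·-0.051415| / 0.0120054 = 10.02 rad/s.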